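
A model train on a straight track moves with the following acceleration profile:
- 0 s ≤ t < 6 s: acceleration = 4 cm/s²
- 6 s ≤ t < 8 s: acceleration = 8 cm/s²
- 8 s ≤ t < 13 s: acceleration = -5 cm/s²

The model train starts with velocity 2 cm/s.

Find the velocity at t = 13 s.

17 cm/s

Δv equals the area under the a-t graph; then v = v₀ + Δv.
0–6 s: 4 × 6 = 24 cm/s
6–8 s: 8 × 2 = 16 cm/s
8–13 s: -5 × 5 = -25 cm/s
Δv = 15 cm/s, so v(13) = 2 + (15) = 17 cm/s.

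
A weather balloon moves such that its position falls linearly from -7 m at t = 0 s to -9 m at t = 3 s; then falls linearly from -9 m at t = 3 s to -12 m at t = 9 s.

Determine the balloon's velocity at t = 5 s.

-0.5 m/s

Velocity is the slope of the x-t graph on 3–9 s: (-12 − -9)/(9 − 3) = -0.5 m/s.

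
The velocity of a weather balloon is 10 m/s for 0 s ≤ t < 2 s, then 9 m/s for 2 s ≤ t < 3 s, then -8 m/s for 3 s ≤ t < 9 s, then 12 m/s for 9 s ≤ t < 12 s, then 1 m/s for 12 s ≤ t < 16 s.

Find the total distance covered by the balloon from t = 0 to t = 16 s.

Distance (not displacement) is the total path length: add the absolute areas under v-t.
0–2 s: |10| × 2 = 20 m
2–3 s: |9| × 1 = 9 m
3–9 s: |-8| × 6 = 48 m
9–12 s: |12| × 3 = 36 m
12–16 s: |1| × 4 = 4 m
Total distance = 117 m

117 m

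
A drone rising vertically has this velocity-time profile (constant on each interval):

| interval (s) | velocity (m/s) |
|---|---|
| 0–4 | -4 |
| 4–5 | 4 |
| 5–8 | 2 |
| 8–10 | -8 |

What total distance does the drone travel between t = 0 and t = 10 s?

Distance (not displacement) is the total path length: add the absolute areas under v-t.
0–4 s: |-4| × 4 = 16 m
4–5 s: |4| × 1 = 4 m
5–8 s: |2| × 3 = 6 m
8–10 s: |-8| × 2 = 16 m
Total distance = 42 m

42 m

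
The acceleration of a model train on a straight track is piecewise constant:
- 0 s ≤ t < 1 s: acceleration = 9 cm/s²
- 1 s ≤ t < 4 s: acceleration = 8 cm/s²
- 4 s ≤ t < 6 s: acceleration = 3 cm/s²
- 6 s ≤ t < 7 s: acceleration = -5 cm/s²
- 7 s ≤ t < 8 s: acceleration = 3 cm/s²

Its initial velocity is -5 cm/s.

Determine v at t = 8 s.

Δv equals the area under the a-t graph; then v = v₀ + Δv.
0–1 s: 9 × 1 = 9 cm/s
1–4 s: 8 × 3 = 24 cm/s
4–6 s: 3 × 2 = 6 cm/s
6–7 s: -5 × 1 = -5 cm/s
7–8 s: 3 × 1 = 3 cm/s
Δv = 37 cm/s, so v(8) = -5 + (37) = 32 cm/s.

32 cm/s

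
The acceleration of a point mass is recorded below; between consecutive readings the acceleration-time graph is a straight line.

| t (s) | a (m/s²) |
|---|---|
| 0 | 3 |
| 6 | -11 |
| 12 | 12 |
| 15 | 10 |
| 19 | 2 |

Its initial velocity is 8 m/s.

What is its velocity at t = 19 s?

Δv equals the area under the a-t graph; then v = v₀ + Δv.
0–6 s: ½(3 + -11)(6) = -24 m/s
6–12 s: ½(-11 + 12)(6) = 3 m/s
12–15 s: ½(12 + 10)(3) = 33 m/s
15–19 s: ½(10 + 2)(4) = 24 m/s
Δv = 36 m/s, so v(19) = 8 + (36) = 44 m/s.

44 m/s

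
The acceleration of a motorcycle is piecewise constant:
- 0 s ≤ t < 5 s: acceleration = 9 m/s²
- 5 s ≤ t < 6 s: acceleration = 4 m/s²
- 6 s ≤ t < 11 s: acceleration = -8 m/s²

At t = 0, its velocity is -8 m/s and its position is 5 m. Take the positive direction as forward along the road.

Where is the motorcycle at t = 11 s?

On each constant-a segment, Δv = aΔt and Δx = v₀Δt + ½aΔt²; chain segment to segment.
0–5 s: v starts -8 m/s; Δx = -8·5 + ½·9·5² = 72.5 m; v ends 37 m/s.
5–6 s: v starts 37 m/s; Δx = 37·1 + ½·4·1² = 39 m; v ends 41 m/s.
6–11 s: v starts 41 m/s; Δx = 41·5 + ½·-8·5² = 105 m; v ends 1 m/s.
x(11) = 5 + Σ Δx = 221.5 m.

221.5 m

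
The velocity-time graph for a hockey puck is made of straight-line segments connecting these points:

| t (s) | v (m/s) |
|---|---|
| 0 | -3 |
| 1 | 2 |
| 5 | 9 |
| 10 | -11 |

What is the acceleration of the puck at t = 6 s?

Acceleration is the slope of the v-t graph on 5–10 s: (-11 − 9)/(10 − 5) = -4 m/s².

-4 m/s²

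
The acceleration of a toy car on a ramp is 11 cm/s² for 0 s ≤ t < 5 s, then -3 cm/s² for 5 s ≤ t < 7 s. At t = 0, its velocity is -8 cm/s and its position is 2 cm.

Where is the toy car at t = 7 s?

On each constant-a segment, Δv = aΔt and Δx = v₀Δt + ½aΔt²; chain segment to segment.
0–5 s: v starts -8 cm/s; Δx = -8·5 + ½·11·5² = 97.5 cm; v ends 47 cm/s.
5–7 s: v starts 47 cm/s; Δx = 47·2 + ½·-3·2² = 88 cm; v ends 41 cm/s.
x(7) = 2 + Σ Δx = 187.5 cm.

187.5 cm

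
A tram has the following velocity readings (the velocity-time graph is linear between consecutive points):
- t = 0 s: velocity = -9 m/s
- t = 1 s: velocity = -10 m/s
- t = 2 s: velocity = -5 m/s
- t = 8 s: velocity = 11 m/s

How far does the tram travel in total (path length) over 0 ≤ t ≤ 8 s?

Total distance travelled is ∫|v| dt — sum the magnitudes of each area piece.
0–1 s: |½(-9 + -10)(1)| = 9.5 m
1–2 s: |½(-10 + -5)(1)| = 7.5 m
2–8 s: v = 0 at t = 3.875 s; triangle areas 4.6875 + 22.6875 = 27.375 m
Total distance = 44.375 m

44.375 m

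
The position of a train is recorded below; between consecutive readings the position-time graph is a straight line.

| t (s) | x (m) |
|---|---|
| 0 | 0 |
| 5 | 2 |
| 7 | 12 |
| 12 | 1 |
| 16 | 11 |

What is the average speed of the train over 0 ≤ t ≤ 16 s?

Average speed = (total path length)/(elapsed time); on a piecewise-linear x-t graph the path length is Σ|Δx|.
0–5 s: |Δx| = |2 − 0| = 2 m
5–7 s: |Δx| = |12 − 2| = 10 m
7–12 s: |Δx| = |1 − 12| = 11 m
12–16 s: |Δx| = |11 − 1| = 10 m
Total path = 33 m; average speed = 33/16 = 2.0625 m/s.

2.0625 m/s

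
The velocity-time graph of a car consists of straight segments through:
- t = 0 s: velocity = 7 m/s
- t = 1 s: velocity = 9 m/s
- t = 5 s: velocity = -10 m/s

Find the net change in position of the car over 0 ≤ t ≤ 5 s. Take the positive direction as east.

6 m

Displacement is the signed area under the v-t curve.
0–1 s: ½(7 + 9)(1) = 8 m
1–5 s: ½(9 + -10)(4) = -2 m
Net displacement = 6 m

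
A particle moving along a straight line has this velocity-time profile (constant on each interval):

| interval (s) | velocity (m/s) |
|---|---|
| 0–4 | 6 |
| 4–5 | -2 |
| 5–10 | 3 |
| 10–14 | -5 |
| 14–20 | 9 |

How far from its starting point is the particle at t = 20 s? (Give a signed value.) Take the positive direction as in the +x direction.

Net displacement equals the area under the velocity-time graph (areas below the axis count negative).
0–4 s: 6 × 4 = 24 m
4–5 s: -2 × 1 = -2 m
5–10 s: 3 × 5 = 15 m
10–14 s: -5 × 4 = -20 m
14–20 s: 9 × 6 = 54 m
Net displacement = 71 m

71 m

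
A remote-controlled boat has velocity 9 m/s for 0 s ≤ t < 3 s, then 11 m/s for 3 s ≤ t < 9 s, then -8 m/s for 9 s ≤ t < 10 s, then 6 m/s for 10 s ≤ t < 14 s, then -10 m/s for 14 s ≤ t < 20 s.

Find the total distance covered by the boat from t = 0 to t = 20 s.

185 m

Distance (not displacement) is the total path length: add the absolute areas under v-t.
0–3 s: |9| × 3 = 27 m
3–9 s: |11| × 6 = 66 m
9–10 s: |-8| × 1 = 8 m
10–14 s: |6| × 4 = 24 m
14–20 s: |-10| × 6 = 60 m
Total distance = 185 m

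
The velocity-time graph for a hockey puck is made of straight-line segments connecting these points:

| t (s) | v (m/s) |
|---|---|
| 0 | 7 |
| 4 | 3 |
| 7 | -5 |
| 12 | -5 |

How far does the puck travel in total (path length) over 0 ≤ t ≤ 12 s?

51.375 m

Total distance travelled is ∫|v| dt — sum the magnitudes of each area piece.
0–4 s: |½(7 + 3)(4)| = 20 m
4–7 s: v = 0 at t = 5.125 s; triangle areas 1.6875 + 4.6875 = 6.375 m
7–12 s: |-5| × 5 = 25 m
Total distance = 51.375 m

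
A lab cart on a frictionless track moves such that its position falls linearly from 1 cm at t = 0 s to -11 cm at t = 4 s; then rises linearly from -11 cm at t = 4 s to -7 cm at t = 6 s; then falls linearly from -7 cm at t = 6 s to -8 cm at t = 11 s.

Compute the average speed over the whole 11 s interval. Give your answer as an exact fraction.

Average speed = (total path length)/(elapsed time); on a piecewise-linear x-t graph the path length is Σ|Δx|.
0–4 s: |Δx| = |-11 − 1| = 12 cm
4–6 s: |Δx| = |-7 − -11| = 4 cm
6–11 s: |Δx| = |-8 − -7| = 1 cm
Total path = 17 cm; average speed = 17/11 = 17/11 cm/s.

17/11 cm/s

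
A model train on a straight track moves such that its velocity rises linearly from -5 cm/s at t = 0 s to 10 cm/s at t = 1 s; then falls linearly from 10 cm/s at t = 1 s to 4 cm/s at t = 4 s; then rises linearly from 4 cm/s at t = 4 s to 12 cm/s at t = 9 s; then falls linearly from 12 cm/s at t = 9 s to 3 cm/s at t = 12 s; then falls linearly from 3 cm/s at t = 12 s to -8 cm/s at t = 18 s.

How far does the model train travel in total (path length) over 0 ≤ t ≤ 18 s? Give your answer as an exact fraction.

3550/33 cm

Total distance travelled is ∫|v| dt — sum the magnitudes of each area piece.
0–1 s: v = 0 at t = 1/3 s; triangle areas 5/6 + 10/3 = 25/6 cm
1–4 s: |½(10 + 4)(3)| = 21 cm
4–9 s: |½(4 + 12)(5)| = 40 cm
9–12 s: |½(12 + 3)(3)| = 22.5 cm
12–18 s: v = 0 at t = 150/11 s; triangle areas 27/11 + 192/11 = 219/11 cm
Total distance = 3550/33 cm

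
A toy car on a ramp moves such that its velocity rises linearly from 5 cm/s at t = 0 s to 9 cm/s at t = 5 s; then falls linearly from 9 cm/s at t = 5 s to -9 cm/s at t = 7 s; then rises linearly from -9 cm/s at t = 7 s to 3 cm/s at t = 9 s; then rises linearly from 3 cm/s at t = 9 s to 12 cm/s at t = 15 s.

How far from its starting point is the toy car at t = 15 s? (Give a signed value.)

74 cm

Displacement is the signed area under the v-t curve.
0–5 s: ½(5 + 9)(5) = 35 cm
5–7 s: ½(9 + -9)(2) = 0 cm
7–9 s: ½(-9 + 3)(2) = -6 cm
9–15 s: ½(3 + 12)(6) = 45 cm
Net displacement = 74 cm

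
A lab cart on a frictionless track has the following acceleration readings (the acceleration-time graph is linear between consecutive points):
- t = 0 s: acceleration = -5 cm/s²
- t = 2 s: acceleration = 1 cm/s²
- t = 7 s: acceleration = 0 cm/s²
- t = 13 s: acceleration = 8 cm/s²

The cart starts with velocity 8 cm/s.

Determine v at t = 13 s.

30.5 cm/s

Δv equals the area under the a-t graph; then v = v₀ + Δv.
0–2 s: ½(-5 + 1)(2) = -4 cm/s
2–7 s: ½(1 + 0)(5) = 2.5 cm/s
7–13 s: ½(0 + 8)(6) = 24 cm/s
Δv = 22.5 cm/s, so v(13) = 8 + (22.5) = 30.5 cm/s.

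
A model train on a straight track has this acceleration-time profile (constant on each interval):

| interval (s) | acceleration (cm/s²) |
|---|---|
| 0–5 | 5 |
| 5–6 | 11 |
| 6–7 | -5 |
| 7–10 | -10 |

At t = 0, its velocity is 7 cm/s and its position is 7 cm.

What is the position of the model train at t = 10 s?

251.5 cm

On each constant-a segment, Δv = aΔt and Δx = v₀Δt + ½aΔt²; chain segment to segment.
0–5 s: v starts 7 cm/s; Δx = 7·5 + ½·5·5² = 97.5 cm; v ends 32 cm/s.
5–6 s: v starts 32 cm/s; Δx = 32·1 + ½·11·1² = 37.5 cm; v ends 43 cm/s.
6–7 s: v starts 43 cm/s; Δx = 43·1 + ½·-5·1² = 40.5 cm; v ends 38 cm/s.
7–10 s: v starts 38 cm/s; Δx = 38·3 + ½·-10·3² = 69 cm; v ends 8 cm/s.
x(10) = 7 + Σ Δx = 251.5 cm.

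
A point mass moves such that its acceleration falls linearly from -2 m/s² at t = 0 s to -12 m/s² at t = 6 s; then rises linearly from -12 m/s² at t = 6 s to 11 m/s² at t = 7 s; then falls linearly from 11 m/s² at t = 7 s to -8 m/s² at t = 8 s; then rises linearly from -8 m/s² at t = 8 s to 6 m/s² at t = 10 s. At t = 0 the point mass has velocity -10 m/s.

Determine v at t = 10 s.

Δv equals the area under the a-t graph; then v = v₀ + Δv.
0–6 s: ½(-2 + -12)(6) = -42 m/s
6–7 s: ½(-12 + 11)(1) = -0.5 m/s
7–8 s: ½(11 + -8)(1) = 1.5 m/s
8–10 s: ½(-8 + 6)(2) = -2 m/s
Δv = -43 m/s, so v(10) = -10 + (-43) = -53 m/s.

-53 m/s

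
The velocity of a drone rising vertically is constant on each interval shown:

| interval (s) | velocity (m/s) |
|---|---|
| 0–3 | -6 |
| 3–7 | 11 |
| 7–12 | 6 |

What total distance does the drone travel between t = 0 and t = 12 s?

92 m

Total distance travelled is ∫|v| dt — sum the magnitudes of each area piece.
0–3 s: |-6| × 3 = 18 m
3–7 s: |11| × 4 = 44 m
7–12 s: |6| × 5 = 30 m
Total distance = 92 m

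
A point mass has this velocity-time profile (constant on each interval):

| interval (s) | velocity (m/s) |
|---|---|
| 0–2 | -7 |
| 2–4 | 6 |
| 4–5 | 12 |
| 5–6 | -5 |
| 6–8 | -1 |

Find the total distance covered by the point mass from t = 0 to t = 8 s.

Distance (not displacement) is the total path length: add the absolute areas under v-t.
0–2 s: |-7| × 2 = 14 m
2–4 s: |6| × 2 = 12 m
4–5 s: |12| × 1 = 12 m
5–6 s: |-5| × 1 = 5 m
6–8 s: |-1| × 2 = 2 m
Total distance = 45 m

45 m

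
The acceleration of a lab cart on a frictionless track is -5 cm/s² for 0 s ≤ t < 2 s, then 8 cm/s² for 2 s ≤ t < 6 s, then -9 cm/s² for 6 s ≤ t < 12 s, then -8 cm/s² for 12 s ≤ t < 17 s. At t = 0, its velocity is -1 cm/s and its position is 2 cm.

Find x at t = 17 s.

On each constant-a segment, Δv = aΔt and Δx = v₀Δt + ½aΔt²; chain segment to segment.
0–2 s: v starts -1 cm/s; Δx = -1·2 + ½·-5·2² = -12 cm; v ends -11 cm/s.
2–6 s: v starts -11 cm/s; Δx = -11·4 + ½·8·4² = 20 cm; v ends 21 cm/s.
6–12 s: v starts 21 cm/s; Δx = 21·6 + ½·-9·6² = -36 cm; v ends -33 cm/s.
12–17 s: v starts -33 cm/s; Δx = -33·5 + ½·-8·5² = -265 cm; v ends -73 cm/s.
x(17) = 2 + Σ Δx = -291 cm.

-291 cm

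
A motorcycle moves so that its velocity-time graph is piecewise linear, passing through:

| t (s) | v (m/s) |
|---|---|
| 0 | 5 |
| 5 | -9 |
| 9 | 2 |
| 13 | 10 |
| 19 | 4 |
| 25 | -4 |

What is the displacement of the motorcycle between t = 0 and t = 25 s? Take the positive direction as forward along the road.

42 m

Net displacement equals the area under the velocity-time graph (areas below the axis count negative).
0–5 s: ½(5 + -9)(5) = -10 m
5–9 s: ½(-9 + 2)(4) = -14 m
9–13 s: ½(2 + 10)(4) = 24 m
13–19 s: ½(10 + 4)(6) = 42 m
19–25 s: ½(4 + -4)(6) = 0 m
Net displacement = 42 m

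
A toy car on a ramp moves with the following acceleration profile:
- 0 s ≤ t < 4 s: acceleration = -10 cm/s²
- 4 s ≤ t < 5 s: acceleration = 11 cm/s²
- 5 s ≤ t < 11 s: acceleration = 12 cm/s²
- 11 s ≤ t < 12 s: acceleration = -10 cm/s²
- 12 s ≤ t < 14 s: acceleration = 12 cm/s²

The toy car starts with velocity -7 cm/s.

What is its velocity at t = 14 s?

50 cm/s

Δv equals the area under the a-t graph; then v = v₀ + Δv.
0–4 s: -10 × 4 = -40 cm/s
4–5 s: 11 × 1 = 11 cm/s
5–11 s: 12 × 6 = 72 cm/s
11–12 s: -10 × 1 = -10 cm/s
12–14 s: 12 × 2 = 24 cm/s
Δv = 57 cm/s, so v(14) = -7 + (57) = 50 cm/s.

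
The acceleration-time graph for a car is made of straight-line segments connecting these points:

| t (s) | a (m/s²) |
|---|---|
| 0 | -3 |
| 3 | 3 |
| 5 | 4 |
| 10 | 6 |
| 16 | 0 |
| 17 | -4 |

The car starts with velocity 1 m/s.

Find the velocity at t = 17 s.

Δv equals the area under the a-t graph; then v = v₀ + Δv.
0–3 s: ½(-3 + 3)(3) = 0 m/s
3–5 s: ½(3 + 4)(2) = 7 m/s
5–10 s: ½(4 + 6)(5) = 25 m/s
10–16 s: ½(6 + 0)(6) = 18 m/s
16–17 s: ½(0 + -4)(1) = -2 m/s
Δv = 48 m/s, so v(17) = 1 + (48) = 49 m/s.

49 m/s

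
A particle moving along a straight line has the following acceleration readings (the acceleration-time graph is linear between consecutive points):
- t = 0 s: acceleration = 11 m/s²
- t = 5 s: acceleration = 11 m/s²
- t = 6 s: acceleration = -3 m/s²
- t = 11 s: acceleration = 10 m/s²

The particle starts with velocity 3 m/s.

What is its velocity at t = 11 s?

Δv equals the area under the a-t graph; then v = v₀ + Δv.
0–5 s: 11 × 5 = 55 m/s
5–6 s: ½(11 + -3)(1) = 4 m/s
6–11 s: ½(-3 + 10)(5) = 17.5 m/s
Δv = 76.5 m/s, so v(11) = 3 + (76.5) = 79.5 m/s.

79.5 m/s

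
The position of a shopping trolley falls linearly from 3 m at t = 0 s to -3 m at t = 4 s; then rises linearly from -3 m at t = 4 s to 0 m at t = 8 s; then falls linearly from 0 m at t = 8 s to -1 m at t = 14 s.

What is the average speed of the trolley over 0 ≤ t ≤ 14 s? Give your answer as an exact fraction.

Average speed = (total path length)/(elapsed time); on a piecewise-linear x-t graph the path length is Σ|Δx|.
0–4 s: |Δx| = |-3 − 3| = 6 m
4–8 s: |Δx| = |0 − -3| = 3 m
8–14 s: |Δx| = |-1 − 0| = 1 m
Total path = 10 m; average speed = 10/14 = 5/7 m/s.

5/7 m/s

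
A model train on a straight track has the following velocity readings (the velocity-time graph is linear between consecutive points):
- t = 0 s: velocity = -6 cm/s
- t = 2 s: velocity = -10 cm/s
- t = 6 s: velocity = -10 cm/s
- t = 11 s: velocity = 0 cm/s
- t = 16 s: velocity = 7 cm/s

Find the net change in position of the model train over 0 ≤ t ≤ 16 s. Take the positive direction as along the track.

Net displacement equals the area under the velocity-time graph (areas below the axis count negative).
0–2 s: ½(-6 + -10)(2) = -16 cm
2–6 s: -10 × 4 = -40 cm
6–11 s: ½(-10 + 0)(5) = -25 cm
11–16 s: ½(0 + 7)(5) = 17.5 cm
Net displacement = -63.5 cm

-63.5 cm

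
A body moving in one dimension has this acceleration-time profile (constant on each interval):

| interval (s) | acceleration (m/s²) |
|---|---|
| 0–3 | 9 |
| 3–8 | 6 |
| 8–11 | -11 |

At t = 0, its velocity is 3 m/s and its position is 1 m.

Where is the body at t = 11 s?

406 m

On each constant-a segment, Δv = aΔt and Δx = v₀Δt + ½aΔt²; chain segment to segment.
0–3 s: v starts 3 m/s; Δx = 3·3 + ½·9·3² = 49.5 m; v ends 30 m/s.
3–8 s: v starts 30 m/s; Δx = 30·5 + ½·6·5² = 225 m; v ends 60 m/s.
8–11 s: v starts 60 m/s; Δx = 60·3 + ½·-11·3² = 130.5 m; v ends 27 m/s.
x(11) = 1 + Σ Δx = 406 m.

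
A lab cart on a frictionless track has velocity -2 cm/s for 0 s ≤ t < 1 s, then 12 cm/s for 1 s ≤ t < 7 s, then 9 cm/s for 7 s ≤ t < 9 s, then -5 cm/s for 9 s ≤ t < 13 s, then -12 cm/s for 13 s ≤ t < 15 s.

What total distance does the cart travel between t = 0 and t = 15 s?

136 cm

Total distance travelled is ∫|v| dt — sum the magnitudes of each area piece.
0–1 s: |-2| × 1 = 2 cm
1–7 s: |12| × 6 = 72 cm
7–9 s: |9| × 2 = 18 cm
9–13 s: |-5| × 4 = 20 cm
13–15 s: |-12| × 2 = 24 cm
Total distance = 136 cm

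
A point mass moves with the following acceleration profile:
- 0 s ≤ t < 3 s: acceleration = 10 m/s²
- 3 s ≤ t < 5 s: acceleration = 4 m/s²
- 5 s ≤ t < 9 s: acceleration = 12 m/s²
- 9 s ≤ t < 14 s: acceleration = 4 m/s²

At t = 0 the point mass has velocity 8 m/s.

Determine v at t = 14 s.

Δv equals the area under the a-t graph; then v = v₀ + Δv.
0–3 s: 10 × 3 = 30 m/s
3–5 s: 4 × 2 = 8 m/s
5–9 s: 12 × 4 = 48 m/s
9–14 s: 4 × 5 = 20 m/s
Δv = 106 m/s, so v(14) = 8 + (106) = 114 m/s.

114 m/s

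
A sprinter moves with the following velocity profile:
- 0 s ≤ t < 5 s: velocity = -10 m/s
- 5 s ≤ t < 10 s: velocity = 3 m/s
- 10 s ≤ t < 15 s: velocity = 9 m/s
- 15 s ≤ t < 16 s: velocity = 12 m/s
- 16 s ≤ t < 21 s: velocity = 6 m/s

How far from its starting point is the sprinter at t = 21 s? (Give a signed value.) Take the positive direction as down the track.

Net displacement equals the area under the velocity-time graph (areas below the axis count negative).
0–5 s: -10 × 5 = -50 m
5–10 s: 3 × 5 = 15 m
10–15 s: 9 × 5 = 45 m
15–16 s: 12 × 1 = 12 m
16–21 s: 6 × 5 = 30 m
Net displacement = 52 m

52 m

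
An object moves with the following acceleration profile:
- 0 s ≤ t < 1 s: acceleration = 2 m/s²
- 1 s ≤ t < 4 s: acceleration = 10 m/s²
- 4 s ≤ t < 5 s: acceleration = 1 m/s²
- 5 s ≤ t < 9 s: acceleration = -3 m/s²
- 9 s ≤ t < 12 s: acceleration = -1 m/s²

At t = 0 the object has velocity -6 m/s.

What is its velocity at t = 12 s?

12 m/s

Δv equals the area under the a-t graph; then v = v₀ + Δv.
0–1 s: 2 × 1 = 2 m/s
1–4 s: 10 × 3 = 30 m/s
4–5 s: 1 × 1 = 1 m/s
5–9 s: -3 × 4 = -12 m/s
9–12 s: -1 × 3 = -3 m/s
Δv = 18 m/s, so v(12) = -6 + (18) = 12 m/s.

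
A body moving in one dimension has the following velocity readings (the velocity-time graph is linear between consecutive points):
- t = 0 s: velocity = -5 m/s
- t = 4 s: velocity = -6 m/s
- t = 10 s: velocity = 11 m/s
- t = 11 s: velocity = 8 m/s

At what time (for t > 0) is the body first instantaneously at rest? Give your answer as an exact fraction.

v changes sign on 4–10 s (from -6 to 11); the graph is linear there, so v = 0 at t = 4 + (6)·(10 − 4)/(11 − -6) = 104/17 s.

t = 104/17 s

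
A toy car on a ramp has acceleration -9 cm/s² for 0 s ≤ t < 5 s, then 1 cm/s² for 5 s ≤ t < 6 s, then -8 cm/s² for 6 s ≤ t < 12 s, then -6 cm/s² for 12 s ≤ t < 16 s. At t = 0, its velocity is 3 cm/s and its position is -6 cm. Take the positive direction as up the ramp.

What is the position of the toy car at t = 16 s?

-939 cm

On each constant-a segment, Δv = aΔt and Δx = v₀Δt + ½aΔt²; chain segment to segment.
0–5 s: v starts 3 cm/s; Δx = 3·5 + ½·-9·5² = -97.5 cm; v ends -42 cm/s.
5–6 s: v starts -42 cm/s; Δx = -42·1 + ½·1·1² = -41.5 cm; v ends -41 cm/s.
6–12 s: v starts -41 cm/s; Δx = -41·6 + ½·-8·6² = -390 cm; v ends -89 cm/s.
12–16 s: v starts -89 cm/s; Δx = -89·4 + ½·-6·4² = -404 cm; v ends -113 cm/s.
x(16) = -6 + Σ Δx = -939 cm.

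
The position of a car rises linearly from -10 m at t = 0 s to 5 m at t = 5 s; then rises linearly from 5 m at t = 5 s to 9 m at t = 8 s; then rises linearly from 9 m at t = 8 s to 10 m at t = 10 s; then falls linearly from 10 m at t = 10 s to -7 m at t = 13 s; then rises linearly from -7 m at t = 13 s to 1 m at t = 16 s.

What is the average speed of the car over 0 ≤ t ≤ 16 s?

Average speed = (total path length)/(elapsed time); on a piecewise-linear x-t graph the path length is Σ|Δx|.
0–5 s: |Δx| = |5 − -10| = 15 m
5–8 s: |Δx| = |9 − 5| = 4 m
8–10 s: |Δx| = |10 − 9| = 1 m
10–13 s: |Δx| = |-7 − 10| = 17 m
13–16 s: |Δx| = |1 − -7| = 8 m
Total path = 45 m; average speed = 45/16 = 2.8125 m/s.

2.8125 m/s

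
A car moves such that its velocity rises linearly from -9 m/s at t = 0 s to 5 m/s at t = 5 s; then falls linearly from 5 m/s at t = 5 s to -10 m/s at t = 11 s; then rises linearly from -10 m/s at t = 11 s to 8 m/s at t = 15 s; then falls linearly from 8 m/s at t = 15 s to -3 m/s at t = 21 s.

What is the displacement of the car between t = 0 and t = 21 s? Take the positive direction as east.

-14 m

Displacement is the signed area under the v-t curve.
0–5 s: ½(-9 + 5)(5) = -10 m
5–11 s: ½(5 + -10)(6) = -15 m
11–15 s: ½(-10 + 8)(4) = -4 m
15–21 s: ½(8 + -3)(6) = 15 m
Net displacement = -14 m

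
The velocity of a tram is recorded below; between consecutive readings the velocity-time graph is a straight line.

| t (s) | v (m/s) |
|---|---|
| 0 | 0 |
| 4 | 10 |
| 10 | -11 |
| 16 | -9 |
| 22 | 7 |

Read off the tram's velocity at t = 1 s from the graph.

2.5 m/s

On 0–4 s the graph is linear from 0 to 10 m/s: v(1) = 0 + (10 − 0)·(1 − 0)/(4 − 0) = 2.5 m/s.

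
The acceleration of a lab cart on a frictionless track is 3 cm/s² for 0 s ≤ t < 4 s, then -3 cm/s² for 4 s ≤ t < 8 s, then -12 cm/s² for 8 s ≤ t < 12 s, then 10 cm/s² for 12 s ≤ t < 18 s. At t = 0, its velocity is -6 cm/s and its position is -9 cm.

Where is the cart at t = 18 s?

On each constant-a segment, Δv = aΔt and Δx = v₀Δt + ½aΔt²; chain segment to segment.
0–4 s: v starts -6 cm/s; Δx = -6·4 + ½·3·4² = 0 cm; v ends 6 cm/s.
4–8 s: v starts 6 cm/s; Δx = 6·4 + ½·-3·4² = 0 cm; v ends -6 cm/s.
8–12 s: v starts -6 cm/s; Δx = -6·4 + ½·-12·4² = -120 cm; v ends -54 cm/s.
12–18 s: v starts -54 cm/s; Δx = -54·6 + ½·10·6² = -144 cm; v ends 6 cm/s.
x(18) = -9 + Σ Δx = -273 cm.

-273 cm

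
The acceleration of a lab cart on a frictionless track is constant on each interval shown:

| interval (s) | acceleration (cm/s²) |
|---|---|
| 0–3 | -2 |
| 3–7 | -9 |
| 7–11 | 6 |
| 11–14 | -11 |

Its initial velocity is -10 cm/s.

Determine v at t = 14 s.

-61 cm/s

Δv equals the area under the a-t graph; then v = v₀ + Δv.
0–3 s: -2 × 3 = -6 cm/s
3–7 s: -9 × 4 = -36 cm/s
7–11 s: 6 × 4 = 24 cm/s
11–14 s: -11 × 3 = -33 cm/s
Δv = -51 cm/s, so v(14) = -10 + (-51) = -61 cm/s.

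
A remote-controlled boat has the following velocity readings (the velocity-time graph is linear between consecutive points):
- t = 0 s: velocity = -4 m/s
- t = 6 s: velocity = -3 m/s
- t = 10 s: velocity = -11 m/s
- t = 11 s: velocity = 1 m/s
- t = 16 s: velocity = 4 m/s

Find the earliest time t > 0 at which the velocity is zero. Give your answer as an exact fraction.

t = 131/12 s

v changes sign on 10–11 s (from -11 to 1); the graph is linear there, so v = 0 at t = 10 + (11)·(11 − 10)/(1 − -11) = 131/12 s.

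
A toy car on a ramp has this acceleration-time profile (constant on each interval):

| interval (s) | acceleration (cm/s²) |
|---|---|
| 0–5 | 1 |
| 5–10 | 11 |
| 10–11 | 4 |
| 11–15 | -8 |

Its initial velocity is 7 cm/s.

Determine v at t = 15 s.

39 cm/s

Δv equals the area under the a-t graph; then v = v₀ + Δv.
0–5 s: 1 × 5 = 5 cm/s
5–10 s: 11 × 5 = 55 cm/s
10–11 s: 4 × 1 = 4 cm/s
11–15 s: -8 × 4 = -32 cm/s
Δv = 32 cm/s, so v(15) = 7 + (32) = 39 cm/s.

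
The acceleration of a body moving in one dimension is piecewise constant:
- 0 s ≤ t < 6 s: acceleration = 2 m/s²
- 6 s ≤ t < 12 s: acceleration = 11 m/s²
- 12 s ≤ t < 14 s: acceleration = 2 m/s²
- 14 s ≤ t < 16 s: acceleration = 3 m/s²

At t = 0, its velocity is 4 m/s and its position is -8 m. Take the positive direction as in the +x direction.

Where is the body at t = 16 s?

On each constant-a segment, Δv = aΔt and Δx = v₀Δt + ½aΔt²; chain segment to segment.
0–6 s: v starts 4 m/s; Δx = 4·6 + ½·2·6² = 60 m; v ends 16 m/s.
6–12 s: v starts 16 m/s; Δx = 16·6 + ½·11·6² = 294 m; v ends 82 m/s.
12–14 s: v starts 82 m/s; Δx = 82·2 + ½·2·2² = 168 m; v ends 86 m/s.
14–16 s: v starts 86 m/s; Δx = 86·2 + ½·3·2² = 178 m; v ends 92 m/s.
x(16) = -8 + Σ Δx = 692 m.

692 m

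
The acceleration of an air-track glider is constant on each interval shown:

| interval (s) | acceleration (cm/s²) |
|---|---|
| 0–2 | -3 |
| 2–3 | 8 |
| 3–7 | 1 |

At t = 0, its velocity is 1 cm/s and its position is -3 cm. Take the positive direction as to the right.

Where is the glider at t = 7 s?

On each constant-a segment, Δv = aΔt and Δx = v₀Δt + ½aΔt²; chain segment to segment.
0–2 s: v starts 1 cm/s; Δx = 1·2 + ½·-3·2² = -4 cm; v ends -5 cm/s.
2–3 s: v starts -5 cm/s; Δx = -5·1 + ½·8·1² = -1 cm; v ends 3 cm/s.
3–7 s: v starts 3 cm/s; Δx = 3·4 + ½·1·4² = 20 cm; v ends 7 cm/s.
x(7) = -3 + Σ Δx = 12 cm.

12 cm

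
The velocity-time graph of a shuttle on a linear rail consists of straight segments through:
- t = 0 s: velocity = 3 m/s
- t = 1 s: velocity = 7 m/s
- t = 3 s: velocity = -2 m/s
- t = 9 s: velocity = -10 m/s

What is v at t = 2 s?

On 1–3 s the graph is linear from 7 to -2 m/s: v(2) = 7 + (-2 − 7)·(2 − 1)/(3 − 1) = 2.5 m/s.

2.5 m/s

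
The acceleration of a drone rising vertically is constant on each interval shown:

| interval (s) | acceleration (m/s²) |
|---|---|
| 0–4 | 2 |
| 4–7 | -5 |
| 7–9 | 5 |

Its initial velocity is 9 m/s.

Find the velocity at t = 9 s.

12 m/s

Δv equals the area under the a-t graph; then v = v₀ + Δv.
0–4 s: 2 × 4 = 8 m/s
4–7 s: -5 × 3 = -15 m/s
7–9 s: 5 × 2 = 10 m/s
Δv = 3 m/s, so v(9) = 9 + (3) = 12 m/s.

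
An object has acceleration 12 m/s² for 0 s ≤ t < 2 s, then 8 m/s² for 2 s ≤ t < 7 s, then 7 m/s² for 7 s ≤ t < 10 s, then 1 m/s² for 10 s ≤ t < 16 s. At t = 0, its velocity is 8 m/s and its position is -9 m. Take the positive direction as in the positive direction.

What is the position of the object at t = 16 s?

1114.5 m

On each constant-a segment, Δv = aΔt and Δx = v₀Δt + ½aΔt²; chain segment to segment.
0–2 s: v starts 8 m/s; Δx = 8·2 + ½·12·2² = 40 m; v ends 32 m/s.
2–7 s: v starts 32 m/s; Δx = 32·5 + ½·8·5² = 260 m; v ends 72 m/s.
7–10 s: v starts 72 m/s; Δx = 72·3 + ½·7·3² = 247.5 m; v ends 93 m/s.
10–16 s: v starts 93 m/s; Δx = 93·6 + ½·1·6² = 576 m; v ends 99 m/s.
x(16) = -9 + Σ Δx = 1114.5 m.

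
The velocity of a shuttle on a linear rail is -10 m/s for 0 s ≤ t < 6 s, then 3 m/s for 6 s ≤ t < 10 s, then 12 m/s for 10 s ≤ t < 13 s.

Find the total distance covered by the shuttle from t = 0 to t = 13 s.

108 m

Total distance travelled is ∫|v| dt — sum the magnitudes of each area piece.
0–6 s: |-10| × 6 = 60 m
6–10 s: |3| × 4 = 12 m
10–13 s: |12| × 3 = 36 m
Total distance = 108 m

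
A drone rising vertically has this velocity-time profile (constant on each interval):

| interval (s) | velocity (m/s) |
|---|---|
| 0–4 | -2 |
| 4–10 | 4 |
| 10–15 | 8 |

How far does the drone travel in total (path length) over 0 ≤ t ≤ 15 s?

Distance (not displacement) is the total path length: add the absolute areas under v-t.
0–4 s: |-2| × 4 = 8 m
4–10 s: |4| × 6 = 24 m
10–15 s: |8| × 5 = 40 m
Total distance = 72 m

72 m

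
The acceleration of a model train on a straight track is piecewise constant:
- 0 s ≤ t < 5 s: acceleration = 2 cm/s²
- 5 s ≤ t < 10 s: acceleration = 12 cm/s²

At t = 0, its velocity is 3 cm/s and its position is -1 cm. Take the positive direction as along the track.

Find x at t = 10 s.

On each constant-a segment, Δv = aΔt and Δx = v₀Δt + ½aΔt²; chain segment to segment.
0–5 s: v starts 3 cm/s; Δx = 3·5 + ½·2·5² = 40 cm; v ends 13 cm/s.
5–10 s: v starts 13 cm/s; Δx = 13·5 + ½·12·5² = 215 cm; v ends 73 cm/s.
x(10) = -1 + Σ Δx = 254 cm.

254 cm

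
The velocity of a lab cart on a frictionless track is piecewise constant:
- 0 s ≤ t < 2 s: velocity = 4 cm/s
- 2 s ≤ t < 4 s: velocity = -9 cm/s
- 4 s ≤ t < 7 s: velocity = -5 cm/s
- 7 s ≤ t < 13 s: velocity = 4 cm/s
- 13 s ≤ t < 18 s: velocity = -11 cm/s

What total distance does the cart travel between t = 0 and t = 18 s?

Total distance travelled is ∫|v| dt — sum the magnitudes of each area piece.
0–2 s: |4| × 2 = 8 cm
2–4 s: |-9| × 2 = 18 cm
4–7 s: |-5| × 3 = 15 cm
7–13 s: |4| × 6 = 24 cm
13–18 s: |-11| × 5 = 55 cm
Total distance = 120 cm

120 cm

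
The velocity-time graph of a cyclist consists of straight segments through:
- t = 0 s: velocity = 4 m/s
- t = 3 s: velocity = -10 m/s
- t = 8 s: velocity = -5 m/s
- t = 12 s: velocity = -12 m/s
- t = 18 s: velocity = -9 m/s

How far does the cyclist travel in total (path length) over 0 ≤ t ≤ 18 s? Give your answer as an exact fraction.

Distance (not displacement) is the total path length: add the absolute areas under v-t.
0–3 s: v = 0 at t = 6/7 s; triangle areas 12/7 + 75/7 = 87/7 m
3–8 s: |½(-10 + -5)(5)| = 37.5 m
8–12 s: |½(-5 + -12)(4)| = 34 m
12–18 s: |½(-12 + -9)(6)| = 63 m
Total distance = 2057/14 m

2057/14 m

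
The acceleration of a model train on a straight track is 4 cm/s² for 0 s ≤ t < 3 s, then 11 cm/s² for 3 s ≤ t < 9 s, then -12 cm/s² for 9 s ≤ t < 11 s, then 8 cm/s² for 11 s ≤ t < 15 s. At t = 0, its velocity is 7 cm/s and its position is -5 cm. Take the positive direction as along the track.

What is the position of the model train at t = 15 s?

On each constant-a segment, Δv = aΔt and Δx = v₀Δt + ½aΔt²; chain segment to segment.
0–3 s: v starts 7 cm/s; Δx = 7·3 + ½·4·3² = 39 cm; v ends 19 cm/s.
3–9 s: v starts 19 cm/s; Δx = 19·6 + ½·11·6² = 312 cm; v ends 85 cm/s.
9–11 s: v starts 85 cm/s; Δx = 85·2 + ½·-12·2² = 146 cm; v ends 61 cm/s.
11–15 s: v starts 61 cm/s; Δx = 61·4 + ½·8·4² = 308 cm; v ends 93 cm/s.
x(15) = -5 + Σ Δx = 800 cm.

800 cm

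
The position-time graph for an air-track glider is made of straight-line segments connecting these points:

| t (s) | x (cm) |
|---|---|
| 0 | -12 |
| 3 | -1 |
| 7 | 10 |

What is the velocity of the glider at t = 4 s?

Velocity is the slope of the x-t graph on 3–7 s: (10 − -1)/(7 − 3) = 2.75 cm/s.

2.75 cm/s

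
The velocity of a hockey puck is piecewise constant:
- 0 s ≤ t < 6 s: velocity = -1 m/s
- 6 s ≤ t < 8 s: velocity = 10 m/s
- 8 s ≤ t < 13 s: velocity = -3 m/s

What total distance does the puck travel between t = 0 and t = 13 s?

41 m

Distance (not displacement) is the total path length: add the absolute areas under v-t.
0–6 s: |-1| × 6 = 6 m
6–8 s: |10| × 2 = 20 m
8–13 s: |-3| × 5 = 15 m
Total distance = 41 m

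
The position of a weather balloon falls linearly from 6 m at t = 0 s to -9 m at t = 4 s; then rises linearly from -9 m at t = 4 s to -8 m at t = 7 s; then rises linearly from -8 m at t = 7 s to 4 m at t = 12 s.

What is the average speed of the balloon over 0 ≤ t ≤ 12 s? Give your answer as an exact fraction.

7/3 m/s

Average speed = (total path length)/(elapsed time); on a piecewise-linear x-t graph the path length is Σ|Δx|.
0–4 s: |Δx| = |-9 − 6| = 15 m
4–7 s: |Δx| = |-8 − -9| = 1 m
7–12 s: |Δx| = |4 − -8| = 12 m
Total path = 28 m; average speed = 28/12 = 7/3 m/s.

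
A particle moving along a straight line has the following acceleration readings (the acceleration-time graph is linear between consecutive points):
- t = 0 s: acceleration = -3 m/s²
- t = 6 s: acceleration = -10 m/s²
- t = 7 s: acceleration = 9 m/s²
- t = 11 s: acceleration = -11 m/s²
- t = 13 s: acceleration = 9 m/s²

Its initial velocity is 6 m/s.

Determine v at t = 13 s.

Δv equals the area under the a-t graph; then v = v₀ + Δv.
0–6 s: ½(-3 + -10)(6) = -39 m/s
6–7 s: ½(-10 + 9)(1) = -0.5 m/s
7–11 s: ½(9 + -11)(4) = -4 m/s
11–13 s: ½(-11 + 9)(2) = -2 m/s
Δv = -45.5 m/s, so v(13) = 6 + (-45.5) = -39.5 m/s.

-39.5 m/s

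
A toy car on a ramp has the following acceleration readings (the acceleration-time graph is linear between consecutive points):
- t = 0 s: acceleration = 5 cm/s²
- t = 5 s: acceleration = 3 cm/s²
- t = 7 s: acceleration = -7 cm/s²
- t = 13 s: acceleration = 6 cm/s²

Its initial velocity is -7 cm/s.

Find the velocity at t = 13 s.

Δv equals the area under the a-t graph; then v = v₀ + Δv.
0–5 s: ½(5 + 3)(5) = 20 cm/s
5–7 s: ½(3 + -7)(2) = -4 cm/s
7–13 s: ½(-7 + 6)(6) = -3 cm/s
Δv = 13 cm/s, so v(13) = -7 + (13) = 6 cm/s.

6 cm/s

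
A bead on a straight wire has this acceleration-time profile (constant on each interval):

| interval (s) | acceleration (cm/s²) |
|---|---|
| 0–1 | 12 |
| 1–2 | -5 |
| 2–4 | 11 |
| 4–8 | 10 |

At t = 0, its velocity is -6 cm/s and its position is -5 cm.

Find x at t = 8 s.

194.5 cm

On each constant-a segment, Δv = aΔt and Δx = v₀Δt + ½aΔt²; chain segment to segment.
0–1 s: v starts -6 cm/s; Δx = -6·1 + ½·12·1² = 0 cm; v ends 6 cm/s.
1–2 s: v starts 6 cm/s; Δx = 6·1 + ½·-5·1² = 3.5 cm; v ends 1 cm/s.
2–4 s: v starts 1 cm/s; Δx = 1·2 + ½·11·2² = 24 cm; v ends 23 cm/s.
4–8 s: v starts 23 cm/s; Δx = 23·4 + ½·10·4² = 172 cm; v ends 63 cm/s.
x(8) = -5 + Σ Δx = 194.5 cm.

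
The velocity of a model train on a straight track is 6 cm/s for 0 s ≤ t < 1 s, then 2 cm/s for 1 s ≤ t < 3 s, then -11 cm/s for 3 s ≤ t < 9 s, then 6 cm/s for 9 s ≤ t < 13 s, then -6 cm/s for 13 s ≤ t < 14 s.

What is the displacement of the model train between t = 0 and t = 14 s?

Displacement is the signed area under the v-t curve.
0–1 s: 6 × 1 = 6 cm
1–3 s: 2 × 2 = 4 cm
3–9 s: -11 × 6 = -66 cm
9–13 s: 6 × 4 = 24 cm
13–14 s: -6 × 1 = -6 cm
Net displacement = -38 cm

-38 cm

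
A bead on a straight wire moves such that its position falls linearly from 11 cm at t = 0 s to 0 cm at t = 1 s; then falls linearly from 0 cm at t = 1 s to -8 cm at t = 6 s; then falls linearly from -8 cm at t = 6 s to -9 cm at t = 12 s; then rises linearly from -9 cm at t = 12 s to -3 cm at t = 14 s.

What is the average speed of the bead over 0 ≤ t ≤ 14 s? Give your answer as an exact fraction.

13/7 cm/s

Average speed = (total path length)/(elapsed time); on a piecewise-linear x-t graph the path length is Σ|Δx|.
0–1 s: |Δx| = |0 − 11| = 11 cm
1–6 s: |Δx| = |-8 − 0| = 8 cm
6–12 s: |Δx| = |-9 − -8| = 1 cm
12–14 s: |Δx| = |-3 − -9| = 6 cm
Total path = 26 cm; average speed = 26/14 = 13/7 cm/s.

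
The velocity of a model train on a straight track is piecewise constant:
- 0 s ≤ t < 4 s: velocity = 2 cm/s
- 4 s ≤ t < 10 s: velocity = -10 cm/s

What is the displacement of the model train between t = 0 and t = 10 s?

-52 cm

Net displacement equals the area under the velocity-time graph (areas below the axis count negative).
0–4 s: 2 × 4 = 8 cm
4–10 s: -10 × 6 = -60 cm
Net displacement = -52 cm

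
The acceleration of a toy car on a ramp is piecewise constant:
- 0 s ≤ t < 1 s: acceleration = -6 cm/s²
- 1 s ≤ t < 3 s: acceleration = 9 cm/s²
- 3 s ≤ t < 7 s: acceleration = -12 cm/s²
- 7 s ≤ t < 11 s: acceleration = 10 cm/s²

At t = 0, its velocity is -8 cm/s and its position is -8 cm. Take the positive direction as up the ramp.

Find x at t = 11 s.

-205 cm

On each constant-a segment, Δv = aΔt and Δx = v₀Δt + ½aΔt²; chain segment to segment.
0–1 s: v starts -8 cm/s; Δx = -8·1 + ½·-6·1² = -11 cm; v ends -14 cm/s.
1–3 s: v starts -14 cm/s; Δx = -14·2 + ½·9·2² = -10 cm; v ends 4 cm/s.
3–7 s: v starts 4 cm/s; Δx = 4·4 + ½·-12·4² = -80 cm; v ends -44 cm/s.
7–11 s: v starts -44 cm/s; Δx = -44·4 + ½·10·4² = -96 cm; v ends -4 cm/s.
x(11) = -8 + Σ Δx = -205 cm.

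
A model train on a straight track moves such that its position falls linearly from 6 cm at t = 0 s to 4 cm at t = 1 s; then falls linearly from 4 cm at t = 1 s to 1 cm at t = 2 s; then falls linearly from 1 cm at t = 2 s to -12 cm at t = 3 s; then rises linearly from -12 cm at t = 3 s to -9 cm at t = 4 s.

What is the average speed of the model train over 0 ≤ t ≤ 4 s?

5.25 cm/s

Average speed = (total path length)/(elapsed time); on a piecewise-linear x-t graph the path length is Σ|Δx|.
0–1 s: |Δx| = |4 − 6| = 2 cm
1–2 s: |Δx| = |1 − 4| = 3 cm
2–3 s: |Δx| = |-12 − 1| = 13 cm
3–4 s: |Δx| = |-9 − -12| = 3 cm
Total path = 21 cm; average speed = 21/4 = 5.25 cm/s.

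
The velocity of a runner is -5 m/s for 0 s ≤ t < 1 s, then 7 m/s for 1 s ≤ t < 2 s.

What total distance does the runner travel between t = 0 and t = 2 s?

12 m

Total distance travelled is ∫|v| dt — sum the magnitudes of each area piece.
0–1 s: |-5| × 1 = 5 m
1–2 s: |7| × 1 = 7 m
Total distance = 12 m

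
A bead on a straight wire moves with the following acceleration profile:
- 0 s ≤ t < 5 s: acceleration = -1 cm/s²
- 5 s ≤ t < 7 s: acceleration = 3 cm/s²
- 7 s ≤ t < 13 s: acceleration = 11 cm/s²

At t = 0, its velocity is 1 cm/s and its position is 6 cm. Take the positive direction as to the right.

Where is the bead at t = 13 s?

On each constant-a segment, Δv = aΔt and Δx = v₀Δt + ½aΔt²; chain segment to segment.
0–5 s: v starts 1 cm/s; Δx = 1·5 + ½·-1·5² = -7.5 cm; v ends -4 cm/s.
5–7 s: v starts -4 cm/s; Δx = -4·2 + ½·3·2² = -2 cm; v ends 2 cm/s.
7–13 s: v starts 2 cm/s; Δx = 2·6 + ½·11·6² = 210 cm; v ends 68 cm/s.
x(13) = 6 + Σ Δx = 206.5 cm.

206.5 cm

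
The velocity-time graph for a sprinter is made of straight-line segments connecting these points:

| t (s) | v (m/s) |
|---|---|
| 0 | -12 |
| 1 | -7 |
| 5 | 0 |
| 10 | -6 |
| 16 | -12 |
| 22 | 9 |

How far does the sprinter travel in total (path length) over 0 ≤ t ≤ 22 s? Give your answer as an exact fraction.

Total distance travelled is ∫|v| dt — sum the magnitudes of each area piece.
0–1 s: |½(-12 + -7)(1)| = 9.5 m
1–5 s: |½(-7 + 0)(4)| = 14 m
5–10 s: |½(0 + -6)(5)| = 15 m
10–16 s: |½(-6 + -12)(6)| = 54 m
16–22 s: v = 0 at t = 136/7 s; triangle areas 144/7 + 81/7 = 225/7 m
Total distance = 1745/14 m

1745/14 m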